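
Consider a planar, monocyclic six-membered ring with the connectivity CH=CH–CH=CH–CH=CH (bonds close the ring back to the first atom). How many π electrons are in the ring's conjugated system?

6

Every ring atom contributes a p orbital perpendicular to the ring (the double-bond atoms are sp², each contributing one p electron), so the π system is cyclic and fully conjugated.
π-electron count: 3 × 2 = 6 from the 3 double-bond units.
(This ring is benzene.)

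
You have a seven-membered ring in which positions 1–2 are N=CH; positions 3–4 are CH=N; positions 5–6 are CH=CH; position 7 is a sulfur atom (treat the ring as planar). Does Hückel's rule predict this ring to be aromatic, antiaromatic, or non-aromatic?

Every ring atom contributes a p orbital perpendicular to the ring (each doubly-bonded ring atom is sp² with one p-orbital electron; each sp² =N– keeps its lone pair in-plane and puts one electron into the π system; the sulfur donates one lone pair from its p orbital), so the π system is cyclic and fully conjugated.
Adding the contributions, 3 × 2 = 6 from the double-bond units + 2 from the S atom = 8.
A 4n π count (8, n = 2) in a planar conjugated ring means antiaromatic.

Antiaromatic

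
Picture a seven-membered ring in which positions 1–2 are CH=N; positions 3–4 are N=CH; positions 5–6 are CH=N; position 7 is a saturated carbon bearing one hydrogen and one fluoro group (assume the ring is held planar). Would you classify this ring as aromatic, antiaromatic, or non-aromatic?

The CH(fluoro) position has four σ bonds — that saturated carbon is sp³ and has no p orbital in the ring π system — so the cyclic conjugation is interrupted.
Broken conjugation rules out both aromaticity and antiaromaticity.

Non-aromatic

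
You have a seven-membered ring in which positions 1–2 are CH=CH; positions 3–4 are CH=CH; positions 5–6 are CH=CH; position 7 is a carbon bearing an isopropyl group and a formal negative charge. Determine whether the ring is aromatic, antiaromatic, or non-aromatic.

Antiaromatic

The p orbitals form a continuous loop: each doubly-bonded ring atom is sp² with one p-orbital electron; the carbanion's lone pair occupies the p orbital. The ring is fully conjugated.
Adding the contributions, 3 × 2 = 6 from the double-bond units + 2 from the C(isopropyl)(-) atom = 8.
8 is a 4n count (n = 2), so the planar conjugated ring is antiaromatic.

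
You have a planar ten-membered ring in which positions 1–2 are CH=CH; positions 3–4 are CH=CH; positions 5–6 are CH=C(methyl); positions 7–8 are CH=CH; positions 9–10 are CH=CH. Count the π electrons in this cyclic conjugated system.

10

Every ring atom contributes a p orbital perpendicular to the ring (each doubly-bonded ring atom is sp² with one p-orbital electron), so the π system is cyclic and fully conjugated.
Adding the contributions, 5 × 2 = 10 from the 5 double-bond units.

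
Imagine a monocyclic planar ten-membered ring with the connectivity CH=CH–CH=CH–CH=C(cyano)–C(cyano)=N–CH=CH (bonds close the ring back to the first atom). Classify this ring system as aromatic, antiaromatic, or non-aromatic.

Aromatic

The p orbitals form a continuous loop: the double-bond atoms are sp², each contributing one p electron; the doubly-bonded nitrogens are pyridine-type — their lone pairs lie in the ring plane, leaving one electron in the p orbital. The ring is fully conjugated.
Adding the contributions, 5 × 2 = 10 from the 5 double-bond units.
Since 10 = 4·2 + 2, the ring meets the 4n+2 criterion.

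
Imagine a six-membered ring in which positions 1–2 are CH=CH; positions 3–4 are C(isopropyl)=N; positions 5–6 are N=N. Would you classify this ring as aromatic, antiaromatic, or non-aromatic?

Aromatic

Check conjugation: the double-bond atoms are sp², each contributing one p electron; each =N– nitrogen is pyridine-type (lone pair in the sp² plane, one electron in the p orbital) — every position has a p orbital, so the cyclic π system is continuous.
π-electron count: 3 × 2 = 6 from the 3 double-bond units.
That gives a 4n+2 count (6, n = 1).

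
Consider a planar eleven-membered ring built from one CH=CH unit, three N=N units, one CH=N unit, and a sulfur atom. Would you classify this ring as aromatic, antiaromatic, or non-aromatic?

Check conjugation: every atom in a ring double bond is sp² and brings one electron to the p orbital; each sp² =N– keeps its lone pair in-plane and puts one electron into the π system; the sulfur donates one lone pair from its p orbital — every position has a p orbital, so the cyclic π system is continuous.
Counting π electrons: 5 × 2 = 10 from the double-bond units + 2 from the S atom = 12.
12 is a 4n count (n = 3), so the planar conjugated ring is antiaromatic.

Antiaromatic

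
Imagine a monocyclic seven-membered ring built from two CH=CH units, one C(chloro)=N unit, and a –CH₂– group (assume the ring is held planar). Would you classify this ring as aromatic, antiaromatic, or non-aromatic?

Non-aromatic

Because the tetrahedral CH₂ carbon is sp³ and has no p orbital in the ring π system at the CH2 position, the π system cannot extend all the way around the ring.
Without a continuous loop of overlapping p orbitals the Hückel electron count never comes into play.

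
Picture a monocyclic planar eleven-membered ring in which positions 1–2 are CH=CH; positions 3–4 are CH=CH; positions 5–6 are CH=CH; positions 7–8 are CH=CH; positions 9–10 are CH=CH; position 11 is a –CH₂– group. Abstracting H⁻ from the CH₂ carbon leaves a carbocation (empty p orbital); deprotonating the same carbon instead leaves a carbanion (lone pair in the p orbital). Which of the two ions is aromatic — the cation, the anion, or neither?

In both ions every ring atom is sp² and contributes a p orbital, so both rings are fully conjugated.
Cation: 5 × 2 + 0 = 10 π electrons → 4(2)+2, aromatic.
Anion: 5 × 2 + 2 = 12 π electrons → 4(3), antiaromatic.

The cation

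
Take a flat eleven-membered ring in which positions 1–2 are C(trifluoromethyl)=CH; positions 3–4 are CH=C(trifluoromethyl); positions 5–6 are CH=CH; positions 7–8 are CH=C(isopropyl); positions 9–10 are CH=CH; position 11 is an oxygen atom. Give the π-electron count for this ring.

12

Check conjugation: the double-bond atoms are sp², each contributing one p electron; the oxygen donates one lone pair from its p orbital — every position has a p orbital, so the cyclic π system is continuous.
Adding the contributions, 5 × 2 = 10 from the double-bond units + 2 from the O atom = 12.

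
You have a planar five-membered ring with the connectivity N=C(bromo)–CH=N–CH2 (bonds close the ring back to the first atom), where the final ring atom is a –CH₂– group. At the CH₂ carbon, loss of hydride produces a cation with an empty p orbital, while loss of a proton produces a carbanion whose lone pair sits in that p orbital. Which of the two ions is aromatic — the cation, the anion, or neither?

The anion

Both ions have a continuous loop of p orbitals — each ring atom is sp².
Cation: 2 × 2 + 0 = 4 π electrons → 4(1), antiaromatic.
Anion: 2 × 2 + 2 = 6 π electrons → 4(1)+2, aromatic.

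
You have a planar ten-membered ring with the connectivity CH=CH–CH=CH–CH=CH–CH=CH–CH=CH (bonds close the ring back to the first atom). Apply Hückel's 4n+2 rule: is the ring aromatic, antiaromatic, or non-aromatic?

Check conjugation: the double-bond atoms are sp², each contributing one p electron — every position has a p orbital, so the cyclic π system is continuous.
Adding the contributions, 5 × 2 = 10 from the 5 double-bond units.
10 = 4(2) + 2, which satisfies Hückel's 4n+2 rule.

Aromatic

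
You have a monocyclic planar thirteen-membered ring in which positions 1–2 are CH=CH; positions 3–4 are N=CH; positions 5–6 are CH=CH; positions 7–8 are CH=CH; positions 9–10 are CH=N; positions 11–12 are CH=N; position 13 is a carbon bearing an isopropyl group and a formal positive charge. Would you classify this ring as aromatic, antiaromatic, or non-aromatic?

Antiaromatic

All ring atoms are sp² and supply a p orbital to the ring (every atom in a ring double bond is sp² and brings one electron to the p orbital; each =N– nitrogen is pyridine-type (lone pair in the sp² plane, one electron in the p orbital); the carbocation has an empty p orbital); the conjugation is uninterrupted.
Counting π electrons: 6 × 2 = 12 from the double-bond units + 0 from the C(isopropyl)(+) atom = 12.
12 is a 4n count (n = 3), so the planar conjugated ring is antiaromatic.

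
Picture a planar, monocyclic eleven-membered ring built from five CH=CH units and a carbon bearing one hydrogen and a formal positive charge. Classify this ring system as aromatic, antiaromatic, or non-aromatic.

Aromatic

Every ring atom contributes a p orbital perpendicular to the ring (the double-bond atoms are sp², each contributing one p electron; the carbocation has an empty p orbital), so the π system is cyclic and fully conjugated.
Adding the contributions, 5 × 2 = 10 from the double-bond units + 0 from the CH(+) atom = 10.
Since 10 = 4·2 + 2, the ring meets the 4n+2 criterion.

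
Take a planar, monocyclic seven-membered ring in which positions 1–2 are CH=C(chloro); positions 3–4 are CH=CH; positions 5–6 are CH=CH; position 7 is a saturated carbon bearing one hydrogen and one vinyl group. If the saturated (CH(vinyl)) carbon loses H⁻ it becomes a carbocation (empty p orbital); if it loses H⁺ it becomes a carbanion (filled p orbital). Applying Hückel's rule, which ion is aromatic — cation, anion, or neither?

The cation

Both ions have a continuous loop of p orbitals — each ring atom is sp².
Cation: 3 × 2 + 0 = 6 π electrons → 4(1)+2, aromatic.
Anion: 3 × 2 + 2 = 8 π electrons → 4(2), antiaromatic.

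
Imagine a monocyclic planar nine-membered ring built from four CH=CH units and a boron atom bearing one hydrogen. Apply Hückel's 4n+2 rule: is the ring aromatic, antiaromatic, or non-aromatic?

All ring atoms are sp² and supply a p orbital to the ring (every atom in a ring double bond is sp² and brings one electron to the p orbital; the boron has an empty p orbital); the conjugation is uninterrupted.
Tallying contributions gives 4 × 2 = 8 from the double-bond units + 0 from the BH atom = 8.
With 8 = 4·2 π electrons, Hückel's rule classifies the planar ring as antiaromatic.

Antiaromatic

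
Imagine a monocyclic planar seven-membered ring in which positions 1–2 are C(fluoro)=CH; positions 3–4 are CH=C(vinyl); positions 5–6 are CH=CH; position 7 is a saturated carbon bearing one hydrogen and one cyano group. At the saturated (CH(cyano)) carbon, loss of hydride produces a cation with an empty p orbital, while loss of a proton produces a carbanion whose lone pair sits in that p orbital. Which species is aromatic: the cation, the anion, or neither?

The cation

In both ions every ring atom is sp² and contributes a p orbital, so both rings are fully conjugated.
Cation: 3 × 2 + 0 = 6 π electrons → 4(1)+2, aromatic.
Anion: 3 × 2 + 2 = 8 π electrons → 4(2), antiaromatic.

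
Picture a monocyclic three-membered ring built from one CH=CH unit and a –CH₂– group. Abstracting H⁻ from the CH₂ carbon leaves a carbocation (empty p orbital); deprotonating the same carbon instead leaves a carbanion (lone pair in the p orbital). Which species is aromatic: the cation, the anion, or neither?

The cation

Both ions have a continuous loop of p orbitals — each ring atom is sp².
Cation: 1 × 2 + 0 = 2 π electrons → 4(0)+2, aromatic.
Anion: 1 × 2 + 2 = 4 π electrons → 4(1), antiaromatic.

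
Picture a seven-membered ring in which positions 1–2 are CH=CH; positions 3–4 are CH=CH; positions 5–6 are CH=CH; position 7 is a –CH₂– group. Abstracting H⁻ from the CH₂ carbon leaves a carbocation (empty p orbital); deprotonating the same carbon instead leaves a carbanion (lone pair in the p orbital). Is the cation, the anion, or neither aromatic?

Once that carbon is sp², every ring atom has a p orbital and both ions are fully conjugated.
Cation: 3 × 2 + 0 = 6 π electrons → 4(1)+2, aromatic.
Anion: 3 × 2 + 2 = 8 π electrons → 4(2), antiaromatic.

The cation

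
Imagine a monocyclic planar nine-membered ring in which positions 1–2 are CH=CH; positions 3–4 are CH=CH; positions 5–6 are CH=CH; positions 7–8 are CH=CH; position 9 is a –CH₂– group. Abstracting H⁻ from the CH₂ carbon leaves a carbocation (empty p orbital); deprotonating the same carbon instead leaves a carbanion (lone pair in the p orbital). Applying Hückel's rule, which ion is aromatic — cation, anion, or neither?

The anion

Both ions have a continuous loop of p orbitals — each ring atom is sp².
Cation: 4 × 2 + 0 = 8 π electrons → 4(2), antiaromatic.
Anion: 4 × 2 + 2 = 10 π electrons → 4(2)+2, aromatic.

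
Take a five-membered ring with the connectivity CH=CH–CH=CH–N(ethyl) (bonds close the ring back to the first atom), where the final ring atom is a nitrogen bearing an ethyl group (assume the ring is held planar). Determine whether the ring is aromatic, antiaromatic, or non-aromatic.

Aromatic

The p orbitals form a continuous loop: the double-bond atoms are sp², each contributing one p electron; the pyrrole-type nitrogen donates its lone pair from the p orbital. The ring is fully conjugated.
Tallying contributions gives 2 × 2 = 4 from the double-bond units + 2 from the N(ethyl) atom = 6.
That gives a 4n+2 count (6, n = 1).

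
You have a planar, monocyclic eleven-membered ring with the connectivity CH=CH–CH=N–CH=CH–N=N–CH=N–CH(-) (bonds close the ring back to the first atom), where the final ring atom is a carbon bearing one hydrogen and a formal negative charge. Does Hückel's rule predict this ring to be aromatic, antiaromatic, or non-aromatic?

Antiaromatic

The p orbitals form a continuous loop: each doubly-bonded ring atom is sp² with one p-orbital electron; each sp² =N– keeps its lone pair in-plane and puts one electron into the π system; the carbanion's lone pair occupies the p orbital. The ring is fully conjugated.
π-electron count: 5 × 2 = 10 from the double-bond units + 2 from the CH(-) atom = 12.
A 4n π count (12, n = 3) in a planar conjugated ring means antiaromatic.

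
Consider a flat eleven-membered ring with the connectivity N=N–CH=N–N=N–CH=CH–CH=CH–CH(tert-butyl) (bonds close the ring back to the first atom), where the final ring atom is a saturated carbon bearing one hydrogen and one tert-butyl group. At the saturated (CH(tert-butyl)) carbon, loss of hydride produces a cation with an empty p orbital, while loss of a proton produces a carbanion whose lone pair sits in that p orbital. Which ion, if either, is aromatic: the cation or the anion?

Once that carbon is sp², every ring atom has a p orbital and both ions are fully conjugated.
Cation: 5 × 2 + 0 = 10 π electrons → 4(2)+2, aromatic.
Anion: 5 × 2 + 2 = 12 π electrons → 4(3), antiaromatic.

The cation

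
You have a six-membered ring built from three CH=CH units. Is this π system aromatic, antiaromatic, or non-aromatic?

The p orbitals form a continuous loop: each doubly-bonded ring atom is sp² with one p-orbital electron. The ring is fully conjugated.
π-electron count: 3 × 2 = 6 from the 3 double-bond units.
6 = 4(1) + 2, which satisfies Hückel's 4n+2 rule.

Aromatic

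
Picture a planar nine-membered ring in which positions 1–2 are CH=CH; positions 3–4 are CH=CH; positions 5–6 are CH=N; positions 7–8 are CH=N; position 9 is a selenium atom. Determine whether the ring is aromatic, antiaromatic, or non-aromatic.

Aromatic

Check conjugation: each doubly-bonded ring atom is sp² with one p-orbital electron; each sp² =N– keeps its lone pair in-plane and puts one electron into the π system; the selenium donates one lone pair from its p orbital — every position has a p orbital, so the cyclic π system is continuous.
π-electron count: 4 × 2 = 8 from the double-bond units + 2 from the Se atom = 10.
With 10 π electrons (n = 2), the Hückel 4n+2 condition holds.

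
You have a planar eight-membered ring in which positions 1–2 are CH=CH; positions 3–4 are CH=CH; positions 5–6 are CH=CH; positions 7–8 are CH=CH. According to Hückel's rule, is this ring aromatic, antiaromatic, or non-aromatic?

Every ring atom contributes a p orbital perpendicular to the ring (the double-bond atoms are sp², each contributing one p electron), so the π system is cyclic and fully conjugated.
Adding the contributions, 4 × 2 = 8 from the 4 double-bond units.
A 4n π count (8, n = 2) in a planar conjugated ring means antiaromatic.
(The species described is cyclooctatetraene.)

Antiaromatic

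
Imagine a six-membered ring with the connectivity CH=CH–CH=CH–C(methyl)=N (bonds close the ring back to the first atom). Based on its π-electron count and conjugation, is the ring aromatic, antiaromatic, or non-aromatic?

Aromatic

The p orbitals form a continuous loop: each doubly-bonded ring atom is sp² with one p-orbital electron; each =N– nitrogen is pyridine-type (lone pair in the sp² plane, one electron in the p orbital). The ring is fully conjugated.
Tallying contributions gives 3 × 2 = 6 from the 3 double-bond units.
6 = 4(1) + 2, which satisfies Hückel's 4n+2 rule.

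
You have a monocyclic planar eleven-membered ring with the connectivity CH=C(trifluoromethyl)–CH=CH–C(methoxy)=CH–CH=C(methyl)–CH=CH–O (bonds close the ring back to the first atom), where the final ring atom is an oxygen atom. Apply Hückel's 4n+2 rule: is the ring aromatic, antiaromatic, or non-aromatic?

All ring atoms are sp² and supply a p orbital to the ring (every atom in a ring double bond is sp² and brings one electron to the p orbital; the oxygen donates one lone pair from its p orbital); the conjugation is uninterrupted.
π-electron count: 5 × 2 = 10 from the double-bond units + 2 from the O atom = 12.
12 is a 4n count (n = 3), so the planar conjugated ring is antiaromatic.

Antiaromatic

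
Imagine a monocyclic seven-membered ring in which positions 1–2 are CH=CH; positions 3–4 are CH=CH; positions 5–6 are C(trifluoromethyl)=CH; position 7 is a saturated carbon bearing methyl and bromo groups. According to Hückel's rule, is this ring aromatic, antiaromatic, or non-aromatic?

Non-aromatic

The C(methyl)(bromo) carbon is saturated: that saturated carbon is sp³ and has no p orbital in the ring π system. Conjugation is not continuous around the ring.
A ring that is not fully conjugated cannot be aromatic or antiaromatic regardless of its π-electron count.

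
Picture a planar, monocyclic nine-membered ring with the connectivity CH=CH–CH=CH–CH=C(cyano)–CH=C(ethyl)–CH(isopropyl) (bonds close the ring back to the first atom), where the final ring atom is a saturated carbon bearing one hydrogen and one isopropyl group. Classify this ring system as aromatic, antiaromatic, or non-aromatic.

Non-aromatic

Because that saturated carbon is sp³ and has no p orbital in the ring π system at the CH(isopropyl) position, the π system cannot extend all the way around the ring.
A ring that is not fully conjugated cannot be aromatic or antiaromatic regardless of its π-electron count.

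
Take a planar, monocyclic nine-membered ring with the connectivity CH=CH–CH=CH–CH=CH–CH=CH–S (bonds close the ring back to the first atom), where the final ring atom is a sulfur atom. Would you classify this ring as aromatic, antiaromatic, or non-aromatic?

Aromatic

All ring atoms are sp² and supply a p orbital to the ring (every atom in a ring double bond is sp² and brings one electron to the p orbital; the sulfur donates one lone pair from its p orbital); the conjugation is uninterrupted.
Tallying contributions gives 4 × 2 = 8 from the double-bond units + 2 from the S atom = 10.
That gives a 4n+2 count (10, n = 2).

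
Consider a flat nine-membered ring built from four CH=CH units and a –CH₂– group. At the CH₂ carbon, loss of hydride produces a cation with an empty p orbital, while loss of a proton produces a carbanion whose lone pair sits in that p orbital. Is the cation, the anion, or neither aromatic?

The anion

Both ions have a continuous loop of p orbitals — each ring atom is sp².
Cation: 4 × 2 + 0 = 8 π electrons → 4(2), antiaromatic.
Anion: 4 × 2 + 2 = 10 π electrons → 4(2)+2, aromatic.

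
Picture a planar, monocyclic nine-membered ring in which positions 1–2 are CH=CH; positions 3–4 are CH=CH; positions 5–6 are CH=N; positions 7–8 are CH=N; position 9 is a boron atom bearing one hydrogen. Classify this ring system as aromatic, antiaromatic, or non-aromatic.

All ring atoms are sp² and supply a p orbital to the ring (each doubly-bonded ring atom is sp² with one p-orbital electron; each =N– nitrogen is pyridine-type (lone pair in the sp² plane, one electron in the p orbital); the boron has an empty p orbital); the conjugation is uninterrupted.
Tallying contributions gives 4 × 2 = 8 from the double-bond units + 0 from the BH atom = 8.
A 4n π count (8, n = 2) in a planar conjugated ring means antiaromatic.

Antiaromatic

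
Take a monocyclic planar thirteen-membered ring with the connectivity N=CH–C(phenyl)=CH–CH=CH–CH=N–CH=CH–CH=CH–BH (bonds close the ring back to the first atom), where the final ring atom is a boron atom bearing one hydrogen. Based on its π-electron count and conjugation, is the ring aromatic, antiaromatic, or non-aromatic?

Check conjugation: every atom in a ring double bond is sp² and brings one electron to the p orbital; the doubly-bonded nitrogens are pyridine-type — their lone pairs lie in the ring plane, leaving one electron in the p orbital; the boron has an empty p orbital — every position has a p orbital, so the cyclic π system is continuous.
Tallying contributions gives 6 × 2 = 12 from the double-bond units + 0 from the BH atom = 12.
12 is a 4n count (n = 3), so the planar conjugated ring is antiaromatic.

Antiaromatic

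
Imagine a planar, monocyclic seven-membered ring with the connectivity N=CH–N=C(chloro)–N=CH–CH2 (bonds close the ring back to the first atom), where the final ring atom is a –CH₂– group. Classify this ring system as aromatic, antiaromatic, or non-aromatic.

The CH2 position has four σ bonds — the tetrahedral CH₂ carbon is sp³ and has no p orbital in the ring π system — so the cyclic conjugation is interrupted.
Without a continuous loop of overlapping p orbitals the Hückel electron count never comes into play.

Non-aromatic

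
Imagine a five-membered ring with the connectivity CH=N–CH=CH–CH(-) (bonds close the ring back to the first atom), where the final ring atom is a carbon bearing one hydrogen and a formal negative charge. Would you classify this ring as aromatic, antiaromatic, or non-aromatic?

Aromatic

All ring atoms are sp² and supply a p orbital to the ring (every atom in a ring double bond is sp² and brings one electron to the p orbital; each sp² =N– keeps its lone pair in-plane and puts one electron into the π system; the carbanion's lone pair occupies the p orbital); the conjugation is uninterrupted.
Counting π electrons: 2 × 2 = 4 from the double-bond units + 2 from the CH(-) atom = 6.
Since 6 = 4·1 + 2, the ring meets the 4n+2 criterion.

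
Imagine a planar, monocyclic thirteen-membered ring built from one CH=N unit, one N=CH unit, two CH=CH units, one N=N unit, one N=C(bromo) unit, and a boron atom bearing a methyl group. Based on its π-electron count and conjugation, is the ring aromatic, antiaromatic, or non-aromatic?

All ring atoms are sp² and supply a p orbital to the ring (every atom in a ring double bond is sp² and brings one electron to the p orbital; the doubly-bonded nitrogens are pyridine-type — their lone pairs lie in the ring plane, leaving one electron in the p orbital; the boron has an empty p orbital); the conjugation is uninterrupted.
π-electron count: 6 × 2 = 12 from the double-bond units + 0 from the B(methyl) atom = 12.
12 = 4(3); a planar, fully conjugated 4n system is antiaromatic.

Antiaromatic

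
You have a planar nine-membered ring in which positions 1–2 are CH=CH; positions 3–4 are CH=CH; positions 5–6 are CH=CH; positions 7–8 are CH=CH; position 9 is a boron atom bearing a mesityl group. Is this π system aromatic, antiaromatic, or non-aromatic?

Check conjugation: each doubly-bonded ring atom is sp² with one p-orbital electron; the boron has an empty p orbital — every position has a p orbital, so the cyclic π system is continuous.
Adding the contributions, 4 × 2 = 8 from the double-bond units + 0 from the B(mesityl) atom = 8.
8 is a 4n count (n = 2), so the planar conjugated ring is antiaromatic.

Antiaromatic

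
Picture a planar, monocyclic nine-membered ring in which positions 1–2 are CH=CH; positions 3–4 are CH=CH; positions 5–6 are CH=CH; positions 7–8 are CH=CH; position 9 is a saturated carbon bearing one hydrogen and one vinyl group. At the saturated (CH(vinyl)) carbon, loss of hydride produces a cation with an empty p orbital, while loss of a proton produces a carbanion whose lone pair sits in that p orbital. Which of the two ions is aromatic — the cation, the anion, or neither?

The anion

Both ions have a continuous loop of p orbitals — each ring atom is sp².
Cation: 4 × 2 + 0 = 8 π electrons → 4(2), antiaromatic.
Anion: 4 × 2 + 2 = 10 π electrons → 4(2)+2, aromatic.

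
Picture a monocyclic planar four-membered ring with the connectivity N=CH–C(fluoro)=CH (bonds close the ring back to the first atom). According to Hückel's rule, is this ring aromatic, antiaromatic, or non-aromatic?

All ring atoms are sp² and supply a p orbital to the ring (the double-bond atoms are sp², each contributing one p electron; the doubly-bonded nitrogens are pyridine-type — their lone pairs lie in the ring plane, leaving one electron in the p orbital); the conjugation is uninterrupted.
Adding the contributions, 2 × 2 = 4 from the 2 double-bond units.
A 4n π count (4, n = 1) in a planar conjugated ring means antiaromatic.

Antiaromatic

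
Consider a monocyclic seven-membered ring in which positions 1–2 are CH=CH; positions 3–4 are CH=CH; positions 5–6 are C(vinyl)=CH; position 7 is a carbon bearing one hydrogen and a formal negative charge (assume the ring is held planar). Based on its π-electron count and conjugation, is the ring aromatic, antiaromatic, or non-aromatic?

Antiaromatic

All ring atoms are sp² and supply a p orbital to the ring (the double-bond atoms are sp², each contributing one p electron; the carbanion's lone pair occupies the p orbital); the conjugation is uninterrupted.
Tallying contributions gives 3 × 2 = 6 from the double-bond units + 2 from the CH(-) atom = 8.
8 is a 4n count (n = 2), so the planar conjugated ring is antiaromatic.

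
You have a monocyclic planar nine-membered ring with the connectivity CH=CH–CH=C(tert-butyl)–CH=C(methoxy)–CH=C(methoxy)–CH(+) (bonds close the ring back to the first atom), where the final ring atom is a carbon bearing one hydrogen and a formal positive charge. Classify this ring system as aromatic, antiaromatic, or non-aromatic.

Antiaromatic

All ring atoms are sp² and supply a p orbital to the ring (every atom in a ring double bond is sp² and brings one electron to the p orbital; the carbocation has an empty p orbital); the conjugation is uninterrupted.
Tallying contributions gives 4 × 2 = 8 from the double-bond units + 0 from the CH(+) atom = 8.
8 is a 4n count (n = 2), so the planar conjugated ring is antiaromatic.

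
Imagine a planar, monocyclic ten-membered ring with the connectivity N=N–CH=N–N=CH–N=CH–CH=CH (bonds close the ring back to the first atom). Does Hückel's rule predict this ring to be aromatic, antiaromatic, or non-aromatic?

Aromatic

The p orbitals form a continuous loop: the double-bond atoms are sp², each contributing one p electron; the doubly-bonded nitrogens are pyridine-type — their lone pairs lie in the ring plane, leaving one electron in the p orbital. The ring is fully conjugated.
Adding the contributions, 5 × 2 = 10 from the 5 double-bond units.
Since 10 = 4·2 + 2, the ring meets the 4n+2 criterion.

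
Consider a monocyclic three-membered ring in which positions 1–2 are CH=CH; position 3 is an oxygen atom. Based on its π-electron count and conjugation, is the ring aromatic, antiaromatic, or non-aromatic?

Every ring atom contributes a p orbital perpendicular to the ring (the double-bond atoms are sp², each contributing one p electron; the oxygen donates one lone pair from its p orbital), so the π system is cyclic and fully conjugated.
π-electron count: 1 × 2 = 2 from the double-bond unit + 2 from the O atom = 4.
A 4n π count (4, n = 1) in a planar conjugated ring means antiaromatic.

Antiaromatic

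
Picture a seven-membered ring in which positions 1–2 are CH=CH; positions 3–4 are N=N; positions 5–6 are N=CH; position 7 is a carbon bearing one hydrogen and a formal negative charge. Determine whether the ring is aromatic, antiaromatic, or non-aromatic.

The p orbitals form a continuous loop: each doubly-bonded ring atom is sp² with one p-orbital electron; each =N– nitrogen is pyridine-type (lone pair in the sp² plane, one electron in the p orbital); the carbanion's lone pair occupies the p orbital. The ring is fully conjugated.
Tallying contributions gives 3 × 2 = 6 from the double-bond units + 2 from the CH(-) atom = 8.
With 8 = 4·2 π electrons, Hückel's rule classifies the planar ring as antiaromatic.

Antiaromatic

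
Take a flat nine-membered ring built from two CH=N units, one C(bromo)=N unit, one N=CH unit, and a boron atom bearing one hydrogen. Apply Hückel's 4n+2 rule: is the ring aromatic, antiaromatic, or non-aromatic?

Antiaromatic

Every ring atom contributes a p orbital perpendicular to the ring (the double-bond atoms are sp², each contributing one p electron; each =N– nitrogen is pyridine-type (lone pair in the sp² plane, one electron in the p orbital); the boron has an empty p orbital), so the π system is cyclic and fully conjugated.
Adding the contributions, 4 × 2 = 8 from the double-bond units + 0 from the BH atom = 8.
8 = 4(2); a planar, fully conjugated 4n system is antiaromatic.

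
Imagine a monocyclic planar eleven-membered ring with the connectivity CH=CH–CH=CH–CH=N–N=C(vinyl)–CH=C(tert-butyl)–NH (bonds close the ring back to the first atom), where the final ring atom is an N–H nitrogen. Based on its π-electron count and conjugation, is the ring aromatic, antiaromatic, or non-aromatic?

Antiaromatic

Every ring atom contributes a p orbital perpendicular to the ring (the double-bond atoms are sp², each contributing one p electron; each sp² =N– keeps its lone pair in-plane and puts one electron into the π system; the pyrrole-type nitrogen donates its lone pair from the p orbital), so the π system is cyclic and fully conjugated.
Tallying contributions gives 5 × 2 = 10 from the double-bond units + 2 from the NH atom = 12.
With 12 = 4·3 π electrons, Hückel's rule classifies the planar ring as antiaromatic.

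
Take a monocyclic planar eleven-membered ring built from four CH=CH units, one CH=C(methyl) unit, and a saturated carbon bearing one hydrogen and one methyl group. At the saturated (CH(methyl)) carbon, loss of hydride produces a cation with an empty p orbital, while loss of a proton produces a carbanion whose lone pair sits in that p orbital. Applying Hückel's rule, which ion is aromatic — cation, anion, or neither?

In both ions every ring atom is sp² and contributes a p orbital, so both rings are fully conjugated.
Cation: 5 × 2 + 0 = 10 π electrons → 4(2)+2, aromatic.
Anion: 5 × 2 + 2 = 12 π electrons → 4(3), antiaromatic.

The cation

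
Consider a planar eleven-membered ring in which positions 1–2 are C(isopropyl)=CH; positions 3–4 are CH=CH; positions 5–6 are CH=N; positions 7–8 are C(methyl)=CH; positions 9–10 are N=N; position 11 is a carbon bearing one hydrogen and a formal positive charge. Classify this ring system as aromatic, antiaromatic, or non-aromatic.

Every ring atom contributes a p orbital perpendicular to the ring (the double-bond atoms are sp², each contributing one p electron; the doubly-bonded nitrogens are pyridine-type — their lone pairs lie in the ring plane, leaving one electron in the p orbital; the carbocation has an empty p orbital), so the π system is cyclic and fully conjugated.
Adding the contributions, 5 × 2 = 10 from the double-bond units + 0 from the CH(+) atom = 10.
Since 10 = 4·2 + 2, the ring meets the 4n+2 criterion.

Aromatic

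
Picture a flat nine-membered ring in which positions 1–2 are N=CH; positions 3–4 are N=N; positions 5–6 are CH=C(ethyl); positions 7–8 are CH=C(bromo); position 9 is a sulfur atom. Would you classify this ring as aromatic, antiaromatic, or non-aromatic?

Aromatic

All ring atoms are sp² and supply a p orbital to the ring (each doubly-bonded ring atom is sp² with one p-orbital electron; the doubly-bonded nitrogens are pyridine-type — their lone pairs lie in the ring plane, leaving one electron in the p orbital; the sulfur donates one lone pair from its p orbital); the conjugation is uninterrupted.
Adding the contributions, 4 × 2 = 8 from the double-bond units + 2 from the S atom = 10.
10 = 4(2) + 2, which satisfies Hückel's 4n+2 rule.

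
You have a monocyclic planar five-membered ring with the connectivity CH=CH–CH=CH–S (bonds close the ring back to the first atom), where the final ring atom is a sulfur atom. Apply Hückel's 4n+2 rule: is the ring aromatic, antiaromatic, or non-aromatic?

Aromatic

All ring atoms are sp² and supply a p orbital to the ring (every atom in a ring double bond is sp² and brings one electron to the p orbital; the sulfur donates one lone pair from its p orbital); the conjugation is uninterrupted.
Counting π electrons: 2 × 2 = 4 from the double-bond units + 2 from the S atom = 6.
With 6 π electrons (n = 1), the Hückel 4n+2 condition holds.
This is thiophene.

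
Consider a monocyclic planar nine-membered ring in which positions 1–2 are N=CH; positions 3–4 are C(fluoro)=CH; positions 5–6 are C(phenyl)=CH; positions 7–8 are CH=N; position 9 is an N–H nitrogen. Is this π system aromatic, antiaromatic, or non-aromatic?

All ring atoms are sp² and supply a p orbital to the ring (every atom in a ring double bond is sp² and brings one electron to the p orbital; each =N– nitrogen is pyridine-type (lone pair in the sp² plane, one electron in the p orbital); the pyrrole-type nitrogen donates its lone pair from the p orbital); the conjugation is uninterrupted.
Adding the contributions, 4 × 2 = 8 from the double-bond units + 2 from the NH atom = 10.
That gives a 4n+2 count (10, n = 2).

Aromatic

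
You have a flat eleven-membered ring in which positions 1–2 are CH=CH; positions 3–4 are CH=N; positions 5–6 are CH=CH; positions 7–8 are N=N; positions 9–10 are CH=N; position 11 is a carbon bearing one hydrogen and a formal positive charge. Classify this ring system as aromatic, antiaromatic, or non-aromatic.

Every ring atom contributes a p orbital perpendicular to the ring (every atom in a ring double bond is sp² and brings one electron to the p orbital; each =N– nitrogen is pyridine-type (lone pair in the sp² plane, one electron in the p orbital); the carbocation has an empty p orbital), so the π system is cyclic and fully conjugated.
Tallying contributions gives 5 × 2 = 10 from the double-bond units + 0 from the CH(+) atom = 10.
Since 10 = 4·2 + 2, the ring meets the 4n+2 criterion.

Aromatic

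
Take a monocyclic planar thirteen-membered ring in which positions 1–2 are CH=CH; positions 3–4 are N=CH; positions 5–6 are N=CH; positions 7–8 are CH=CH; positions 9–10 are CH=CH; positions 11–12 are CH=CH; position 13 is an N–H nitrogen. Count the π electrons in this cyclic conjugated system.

14

Every ring atom contributes a p orbital perpendicular to the ring (every atom in a ring double bond is sp² and brings one electron to the p orbital; the doubly-bonded nitrogens are pyridine-type — their lone pairs lie in the ring plane, leaving one electron in the p orbital; the pyrrole-type nitrogen donates its lone pair from the p orbital), so the π system is cyclic and fully conjugated.
Adding the contributions, 6 × 2 = 12 from the double-bond units + 2 from the NH atom = 14.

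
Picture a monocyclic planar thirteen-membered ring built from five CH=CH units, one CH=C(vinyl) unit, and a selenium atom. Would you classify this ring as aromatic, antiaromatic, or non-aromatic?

All ring atoms are sp² and supply a p orbital to the ring (every atom in a ring double bond is sp² and brings one electron to the p orbital; the selenium donates one lone pair from its p orbital); the conjugation is uninterrupted.
Adding the contributions, 6 × 2 = 12 from the double-bond units + 2 from the Se atom = 14.
With 14 π electrons (n = 3), the Hückel 4n+2 condition holds.

Aromatic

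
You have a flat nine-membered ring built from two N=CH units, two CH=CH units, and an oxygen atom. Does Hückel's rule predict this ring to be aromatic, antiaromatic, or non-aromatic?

Aromatic

The p orbitals form a continuous loop: the double-bond atoms are sp², each contributing one p electron; each sp² =N– keeps its lone pair in-plane and puts one electron into the π system; the oxygen donates one lone pair from its p orbital. The ring is fully conjugated.
Counting π electrons: 4 × 2 = 8 from the double-bond units + 2 from the O atom = 10.
With 10 π electrons (n = 2), the Hückel 4n+2 condition holds.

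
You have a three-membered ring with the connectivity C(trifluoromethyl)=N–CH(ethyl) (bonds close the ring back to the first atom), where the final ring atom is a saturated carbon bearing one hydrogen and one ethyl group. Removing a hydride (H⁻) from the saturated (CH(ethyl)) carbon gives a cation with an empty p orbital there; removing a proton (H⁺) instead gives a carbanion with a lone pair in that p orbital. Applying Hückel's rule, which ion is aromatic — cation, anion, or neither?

In both ions every ring atom is sp² and contributes a p orbital, so both rings are fully conjugated.
Cation: 1 × 2 + 0 = 2 π electrons → 4(0)+2, aromatic.
Anion: 1 × 2 + 2 = 4 π electrons → 4(1), antiaromatic.

The cation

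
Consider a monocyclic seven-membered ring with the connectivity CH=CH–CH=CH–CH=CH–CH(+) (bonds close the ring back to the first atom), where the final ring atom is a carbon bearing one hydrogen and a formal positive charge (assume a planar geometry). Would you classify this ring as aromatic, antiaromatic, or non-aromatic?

Check conjugation: each doubly-bonded ring atom is sp² with one p-orbital electron; the carbocation has an empty p orbital — every position has a p orbital, so the cyclic π system is continuous.
Tallying contributions gives 3 × 2 = 6 from the double-bond units + 0 from the CH(+) atom = 6.
6 = 4(1) + 2, which satisfies Hückel's 4n+2 rule.
This is the tropylium cation.

Aromatic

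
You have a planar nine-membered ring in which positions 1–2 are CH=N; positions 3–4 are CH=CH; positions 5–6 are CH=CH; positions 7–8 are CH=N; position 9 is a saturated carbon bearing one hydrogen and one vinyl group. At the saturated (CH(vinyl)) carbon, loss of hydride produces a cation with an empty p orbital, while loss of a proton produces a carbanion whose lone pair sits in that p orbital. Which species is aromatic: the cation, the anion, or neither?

The anion

In both ions every ring atom is sp² and contributes a p orbital, so both rings are fully conjugated.
Cation: 4 × 2 + 0 = 8 π electrons → 4(2), antiaromatic.
Anion: 4 × 2 + 2 = 10 π electrons → 4(2)+2, aromatic.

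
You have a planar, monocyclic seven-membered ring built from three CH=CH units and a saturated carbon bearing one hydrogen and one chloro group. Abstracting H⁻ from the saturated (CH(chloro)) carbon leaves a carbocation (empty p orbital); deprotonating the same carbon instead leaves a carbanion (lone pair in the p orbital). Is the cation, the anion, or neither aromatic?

The cation

In both ions every ring atom is sp² and contributes a p orbital, so both rings are fully conjugated.
Cation: 3 × 2 + 0 = 6 π electrons → 4(1)+2, aromatic.
Anion: 3 × 2 + 2 = 8 π electrons → 4(2), antiaromatic.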